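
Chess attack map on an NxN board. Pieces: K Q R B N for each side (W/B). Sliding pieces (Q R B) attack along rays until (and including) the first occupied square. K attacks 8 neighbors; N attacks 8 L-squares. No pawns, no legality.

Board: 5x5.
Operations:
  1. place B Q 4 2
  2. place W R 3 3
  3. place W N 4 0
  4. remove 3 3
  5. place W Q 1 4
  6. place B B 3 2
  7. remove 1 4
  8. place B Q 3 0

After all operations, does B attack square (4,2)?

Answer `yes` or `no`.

Op 1: place BQ@(4,2)
Op 2: place WR@(3,3)
Op 3: place WN@(4,0)
Op 4: remove (3,3)
Op 5: place WQ@(1,4)
Op 6: place BB@(3,2)
Op 7: remove (1,4)
Op 8: place BQ@(3,0)
Per-piece attacks for B:
  BQ@(3,0): attacks (3,1) (3,2) (4,0) (2,0) (1,0) (0,0) (4,1) (2,1) (1,2) (0,3) [ray(0,1) blocked at (3,2); ray(1,0) blocked at (4,0)]
  BB@(3,2): attacks (4,3) (4,1) (2,3) (1,4) (2,1) (1,0)
  BQ@(4,2): attacks (4,3) (4,4) (4,1) (4,0) (3,2) (3,3) (2,4) (3,1) (2,0) [ray(0,-1) blocked at (4,0); ray(-1,0) blocked at (3,2)]
B attacks (4,2): no

Answer: no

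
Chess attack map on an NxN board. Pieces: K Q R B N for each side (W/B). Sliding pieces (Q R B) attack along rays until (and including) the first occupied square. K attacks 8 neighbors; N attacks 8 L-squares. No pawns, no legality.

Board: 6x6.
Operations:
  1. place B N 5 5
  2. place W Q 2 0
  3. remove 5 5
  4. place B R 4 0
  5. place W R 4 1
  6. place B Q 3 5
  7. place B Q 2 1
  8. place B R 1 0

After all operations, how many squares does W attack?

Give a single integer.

Answer: 13

Derivation:
Op 1: place BN@(5,5)
Op 2: place WQ@(2,0)
Op 3: remove (5,5)
Op 4: place BR@(4,0)
Op 5: place WR@(4,1)
Op 6: place BQ@(3,5)
Op 7: place BQ@(2,1)
Op 8: place BR@(1,0)
Per-piece attacks for W:
  WQ@(2,0): attacks (2,1) (3,0) (4,0) (1,0) (3,1) (4,2) (5,3) (1,1) (0,2) [ray(0,1) blocked at (2,1); ray(1,0) blocked at (4,0); ray(-1,0) blocked at (1,0)]
  WR@(4,1): attacks (4,2) (4,3) (4,4) (4,5) (4,0) (5,1) (3,1) (2,1) [ray(0,-1) blocked at (4,0); ray(-1,0) blocked at (2,1)]
Union (13 distinct): (0,2) (1,0) (1,1) (2,1) (3,0) (3,1) (4,0) (4,2) (4,3) (4,4) (4,5) (5,1) (5,3)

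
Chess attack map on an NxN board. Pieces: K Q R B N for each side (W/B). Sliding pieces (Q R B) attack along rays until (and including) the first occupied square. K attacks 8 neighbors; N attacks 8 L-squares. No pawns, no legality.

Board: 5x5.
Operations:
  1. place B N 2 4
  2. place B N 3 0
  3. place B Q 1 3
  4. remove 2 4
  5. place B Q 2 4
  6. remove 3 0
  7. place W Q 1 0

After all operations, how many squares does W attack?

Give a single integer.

Op 1: place BN@(2,4)
Op 2: place BN@(3,0)
Op 3: place BQ@(1,3)
Op 4: remove (2,4)
Op 5: place BQ@(2,4)
Op 6: remove (3,0)
Op 7: place WQ@(1,0)
Per-piece attacks for W:
  WQ@(1,0): attacks (1,1) (1,2) (1,3) (2,0) (3,0) (4,0) (0,0) (2,1) (3,2) (4,3) (0,1) [ray(0,1) blocked at (1,3)]
Union (11 distinct): (0,0) (0,1) (1,1) (1,2) (1,3) (2,0) (2,1) (3,0) (3,2) (4,0) (4,3)

Answer: 11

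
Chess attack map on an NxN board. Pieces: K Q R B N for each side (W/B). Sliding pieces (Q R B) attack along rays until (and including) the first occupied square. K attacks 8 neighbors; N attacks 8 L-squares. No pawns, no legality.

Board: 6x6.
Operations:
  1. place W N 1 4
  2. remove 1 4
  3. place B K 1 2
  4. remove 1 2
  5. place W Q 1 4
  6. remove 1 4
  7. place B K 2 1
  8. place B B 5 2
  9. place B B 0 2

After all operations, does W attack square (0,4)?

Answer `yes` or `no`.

Op 1: place WN@(1,4)
Op 2: remove (1,4)
Op 3: place BK@(1,2)
Op 4: remove (1,2)
Op 5: place WQ@(1,4)
Op 6: remove (1,4)
Op 7: place BK@(2,1)
Op 8: place BB@(5,2)
Op 9: place BB@(0,2)
Per-piece attacks for W:
W attacks (0,4): no

Answer: no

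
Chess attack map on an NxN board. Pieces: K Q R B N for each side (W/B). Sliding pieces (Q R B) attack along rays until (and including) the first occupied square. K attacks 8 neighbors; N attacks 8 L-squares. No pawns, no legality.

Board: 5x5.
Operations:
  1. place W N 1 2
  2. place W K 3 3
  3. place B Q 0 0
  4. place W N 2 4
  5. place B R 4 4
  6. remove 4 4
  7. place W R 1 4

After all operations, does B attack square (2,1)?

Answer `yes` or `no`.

Answer: no

Derivation:
Op 1: place WN@(1,2)
Op 2: place WK@(3,3)
Op 3: place BQ@(0,0)
Op 4: place WN@(2,4)
Op 5: place BR@(4,4)
Op 6: remove (4,4)
Op 7: place WR@(1,4)
Per-piece attacks for B:
  BQ@(0,0): attacks (0,1) (0,2) (0,3) (0,4) (1,0) (2,0) (3,0) (4,0) (1,1) (2,2) (3,3) [ray(1,1) blocked at (3,3)]
B attacks (2,1): no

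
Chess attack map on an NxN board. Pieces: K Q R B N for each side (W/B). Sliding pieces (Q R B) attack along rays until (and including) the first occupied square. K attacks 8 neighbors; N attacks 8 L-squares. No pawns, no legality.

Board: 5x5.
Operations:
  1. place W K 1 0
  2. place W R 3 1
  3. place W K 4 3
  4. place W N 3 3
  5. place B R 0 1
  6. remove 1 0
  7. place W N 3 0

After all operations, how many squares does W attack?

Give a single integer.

Op 1: place WK@(1,0)
Op 2: place WR@(3,1)
Op 3: place WK@(4,3)
Op 4: place WN@(3,3)
Op 5: place BR@(0,1)
Op 6: remove (1,0)
Op 7: place WN@(3,0)
Per-piece attacks for W:
  WN@(3,0): attacks (4,2) (2,2) (1,1)
  WR@(3,1): attacks (3,2) (3,3) (3,0) (4,1) (2,1) (1,1) (0,1) [ray(0,1) blocked at (3,3); ray(0,-1) blocked at (3,0); ray(-1,0) blocked at (0,1)]
  WN@(3,3): attacks (1,4) (4,1) (2,1) (1,2)
  WK@(4,3): attacks (4,4) (4,2) (3,3) (3,4) (3,2)
Union (13 distinct): (0,1) (1,1) (1,2) (1,4) (2,1) (2,2) (3,0) (3,2) (3,3) (3,4) (4,1) (4,2) (4,4)

Answer: 13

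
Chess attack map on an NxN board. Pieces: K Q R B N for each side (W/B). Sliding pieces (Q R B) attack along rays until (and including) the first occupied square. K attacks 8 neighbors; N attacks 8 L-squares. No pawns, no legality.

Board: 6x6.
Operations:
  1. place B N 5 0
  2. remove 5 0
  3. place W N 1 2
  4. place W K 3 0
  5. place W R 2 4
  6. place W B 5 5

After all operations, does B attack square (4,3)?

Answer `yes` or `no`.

Answer: no

Derivation:
Op 1: place BN@(5,0)
Op 2: remove (5,0)
Op 3: place WN@(1,2)
Op 4: place WK@(3,0)
Op 5: place WR@(2,4)
Op 6: place WB@(5,5)
Per-piece attacks for B:
B attacks (4,3): no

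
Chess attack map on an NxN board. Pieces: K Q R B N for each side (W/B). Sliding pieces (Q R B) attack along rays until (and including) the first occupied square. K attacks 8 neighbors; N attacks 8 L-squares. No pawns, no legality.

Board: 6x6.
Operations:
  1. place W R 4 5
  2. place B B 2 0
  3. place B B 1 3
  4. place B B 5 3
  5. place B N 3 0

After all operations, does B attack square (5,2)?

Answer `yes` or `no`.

Op 1: place WR@(4,5)
Op 2: place BB@(2,0)
Op 3: place BB@(1,3)
Op 4: place BB@(5,3)
Op 5: place BN@(3,0)
Per-piece attacks for B:
  BB@(1,3): attacks (2,4) (3,5) (2,2) (3,1) (4,0) (0,4) (0,2)
  BB@(2,0): attacks (3,1) (4,2) (5,3) (1,1) (0,2) [ray(1,1) blocked at (5,3)]
  BN@(3,0): attacks (4,2) (5,1) (2,2) (1,1)
  BB@(5,3): attacks (4,4) (3,5) (4,2) (3,1) (2,0) [ray(-1,-1) blocked at (2,0)]
B attacks (5,2): no

Answer: no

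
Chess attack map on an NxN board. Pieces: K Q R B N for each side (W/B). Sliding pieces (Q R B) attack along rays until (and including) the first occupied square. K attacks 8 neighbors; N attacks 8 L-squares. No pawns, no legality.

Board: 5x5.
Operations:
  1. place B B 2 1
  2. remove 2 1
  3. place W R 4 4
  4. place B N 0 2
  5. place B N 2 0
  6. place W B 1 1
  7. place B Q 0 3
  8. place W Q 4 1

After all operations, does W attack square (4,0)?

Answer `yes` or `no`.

Answer: yes

Derivation:
Op 1: place BB@(2,1)
Op 2: remove (2,1)
Op 3: place WR@(4,4)
Op 4: place BN@(0,2)
Op 5: place BN@(2,0)
Op 6: place WB@(1,1)
Op 7: place BQ@(0,3)
Op 8: place WQ@(4,1)
Per-piece attacks for W:
  WB@(1,1): attacks (2,2) (3,3) (4,4) (2,0) (0,2) (0,0) [ray(1,1) blocked at (4,4); ray(1,-1) blocked at (2,0); ray(-1,1) blocked at (0,2)]
  WQ@(4,1): attacks (4,2) (4,3) (4,4) (4,0) (3,1) (2,1) (1,1) (3,2) (2,3) (1,4) (3,0) [ray(0,1) blocked at (4,4); ray(-1,0) blocked at (1,1)]
  WR@(4,4): attacks (4,3) (4,2) (4,1) (3,4) (2,4) (1,4) (0,4) [ray(0,-1) blocked at (4,1)]
W attacks (4,0): yes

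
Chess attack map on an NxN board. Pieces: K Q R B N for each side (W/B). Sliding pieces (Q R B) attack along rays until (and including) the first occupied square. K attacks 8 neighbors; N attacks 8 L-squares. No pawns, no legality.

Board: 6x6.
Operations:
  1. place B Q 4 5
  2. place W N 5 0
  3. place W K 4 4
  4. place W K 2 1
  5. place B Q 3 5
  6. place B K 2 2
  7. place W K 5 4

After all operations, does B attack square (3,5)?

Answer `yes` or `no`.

Op 1: place BQ@(4,5)
Op 2: place WN@(5,0)
Op 3: place WK@(4,4)
Op 4: place WK@(2,1)
Op 5: place BQ@(3,5)
Op 6: place BK@(2,2)
Op 7: place WK@(5,4)
Per-piece attacks for B:
  BK@(2,2): attacks (2,3) (2,1) (3,2) (1,2) (3,3) (3,1) (1,3) (1,1)
  BQ@(3,5): attacks (3,4) (3,3) (3,2) (3,1) (3,0) (4,5) (2,5) (1,5) (0,5) (4,4) (2,4) (1,3) (0,2) [ray(1,0) blocked at (4,5); ray(1,-1) blocked at (4,4)]
  BQ@(4,5): attacks (4,4) (5,5) (3,5) (5,4) (3,4) (2,3) (1,2) (0,1) [ray(0,-1) blocked at (4,4); ray(-1,0) blocked at (3,5); ray(1,-1) blocked at (5,4)]
B attacks (3,5): yes

Answer: yes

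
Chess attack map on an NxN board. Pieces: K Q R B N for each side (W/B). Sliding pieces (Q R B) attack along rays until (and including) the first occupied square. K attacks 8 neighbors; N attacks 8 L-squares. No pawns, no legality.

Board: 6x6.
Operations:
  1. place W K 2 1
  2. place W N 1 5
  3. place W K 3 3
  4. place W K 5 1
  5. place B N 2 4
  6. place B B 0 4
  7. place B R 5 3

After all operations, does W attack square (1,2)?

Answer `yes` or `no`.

Answer: yes

Derivation:
Op 1: place WK@(2,1)
Op 2: place WN@(1,5)
Op 3: place WK@(3,3)
Op 4: place WK@(5,1)
Op 5: place BN@(2,4)
Op 6: place BB@(0,4)
Op 7: place BR@(5,3)
Per-piece attacks for W:
  WN@(1,5): attacks (2,3) (3,4) (0,3)
  WK@(2,1): attacks (2,2) (2,0) (3,1) (1,1) (3,2) (3,0) (1,2) (1,0)
  WK@(3,3): attacks (3,4) (3,2) (4,3) (2,3) (4,4) (4,2) (2,4) (2,2)
  WK@(5,1): attacks (5,2) (5,0) (4,1) (4,2) (4,0)
W attacks (1,2): yes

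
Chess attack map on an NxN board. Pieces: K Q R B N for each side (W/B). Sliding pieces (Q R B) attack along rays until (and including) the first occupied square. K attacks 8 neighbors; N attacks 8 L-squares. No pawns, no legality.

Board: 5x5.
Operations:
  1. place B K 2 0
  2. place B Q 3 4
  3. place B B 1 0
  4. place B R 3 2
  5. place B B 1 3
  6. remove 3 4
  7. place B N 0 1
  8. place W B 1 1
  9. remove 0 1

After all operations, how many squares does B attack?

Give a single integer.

Answer: 16

Derivation:
Op 1: place BK@(2,0)
Op 2: place BQ@(3,4)
Op 3: place BB@(1,0)
Op 4: place BR@(3,2)
Op 5: place BB@(1,3)
Op 6: remove (3,4)
Op 7: place BN@(0,1)
Op 8: place WB@(1,1)
Op 9: remove (0,1)
Per-piece attacks for B:
  BB@(1,0): attacks (2,1) (3,2) (0,1) [ray(1,1) blocked at (3,2)]
  BB@(1,3): attacks (2,4) (2,2) (3,1) (4,0) (0,4) (0,2)
  BK@(2,0): attacks (2,1) (3,0) (1,0) (3,1) (1,1)
  BR@(3,2): attacks (3,3) (3,4) (3,1) (3,0) (4,2) (2,2) (1,2) (0,2)
Union (16 distinct): (0,1) (0,2) (0,4) (1,0) (1,1) (1,2) (2,1) (2,2) (2,4) (3,0) (3,1) (3,2) (3,3) (3,4) (4,0) (4,2)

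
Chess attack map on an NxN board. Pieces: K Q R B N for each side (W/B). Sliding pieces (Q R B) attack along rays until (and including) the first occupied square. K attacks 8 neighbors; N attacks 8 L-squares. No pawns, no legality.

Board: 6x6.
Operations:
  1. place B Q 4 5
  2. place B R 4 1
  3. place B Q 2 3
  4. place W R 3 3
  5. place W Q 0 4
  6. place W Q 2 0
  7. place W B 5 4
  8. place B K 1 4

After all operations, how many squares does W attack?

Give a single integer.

Answer: 24

Derivation:
Op 1: place BQ@(4,5)
Op 2: place BR@(4,1)
Op 3: place BQ@(2,3)
Op 4: place WR@(3,3)
Op 5: place WQ@(0,4)
Op 6: place WQ@(2,0)
Op 7: place WB@(5,4)
Op 8: place BK@(1,4)
Per-piece attacks for W:
  WQ@(0,4): attacks (0,5) (0,3) (0,2) (0,1) (0,0) (1,4) (1,5) (1,3) (2,2) (3,1) (4,0) [ray(1,0) blocked at (1,4)]
  WQ@(2,0): attacks (2,1) (2,2) (2,3) (3,0) (4,0) (5,0) (1,0) (0,0) (3,1) (4,2) (5,3) (1,1) (0,2) [ray(0,1) blocked at (2,3)]
  WR@(3,3): attacks (3,4) (3,5) (3,2) (3,1) (3,0) (4,3) (5,3) (2,3) [ray(-1,0) blocked at (2,3)]
  WB@(5,4): attacks (4,5) (4,3) (3,2) (2,1) (1,0) [ray(-1,1) blocked at (4,5)]
Union (24 distinct): (0,0) (0,1) (0,2) (0,3) (0,5) (1,0) (1,1) (1,3) (1,4) (1,5) (2,1) (2,2) (2,3) (3,0) (3,1) (3,2) (3,4) (3,5) (4,0) (4,2) (4,3) (4,5) (5,0) (5,3)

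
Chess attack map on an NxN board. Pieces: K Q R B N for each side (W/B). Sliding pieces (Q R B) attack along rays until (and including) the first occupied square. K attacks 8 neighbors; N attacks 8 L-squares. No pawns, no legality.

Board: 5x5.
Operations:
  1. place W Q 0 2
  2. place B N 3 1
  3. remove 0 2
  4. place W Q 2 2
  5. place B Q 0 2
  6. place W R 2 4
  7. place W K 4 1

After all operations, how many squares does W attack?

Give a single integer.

Answer: 20

Derivation:
Op 1: place WQ@(0,2)
Op 2: place BN@(3,1)
Op 3: remove (0,2)
Op 4: place WQ@(2,2)
Op 5: place BQ@(0,2)
Op 6: place WR@(2,4)
Op 7: place WK@(4,1)
Per-piece attacks for W:
  WQ@(2,2): attacks (2,3) (2,4) (2,1) (2,0) (3,2) (4,2) (1,2) (0,2) (3,3) (4,4) (3,1) (1,3) (0,4) (1,1) (0,0) [ray(0,1) blocked at (2,4); ray(-1,0) blocked at (0,2); ray(1,-1) blocked at (3,1)]
  WR@(2,4): attacks (2,3) (2,2) (3,4) (4,4) (1,4) (0,4) [ray(0,-1) blocked at (2,2)]
  WK@(4,1): attacks (4,2) (4,0) (3,1) (3,2) (3,0)
Union (20 distinct): (0,0) (0,2) (0,4) (1,1) (1,2) (1,3) (1,4) (2,0) (2,1) (2,2) (2,3) (2,4) (3,0) (3,1) (3,2) (3,3) (3,4) (4,0) (4,2) (4,4)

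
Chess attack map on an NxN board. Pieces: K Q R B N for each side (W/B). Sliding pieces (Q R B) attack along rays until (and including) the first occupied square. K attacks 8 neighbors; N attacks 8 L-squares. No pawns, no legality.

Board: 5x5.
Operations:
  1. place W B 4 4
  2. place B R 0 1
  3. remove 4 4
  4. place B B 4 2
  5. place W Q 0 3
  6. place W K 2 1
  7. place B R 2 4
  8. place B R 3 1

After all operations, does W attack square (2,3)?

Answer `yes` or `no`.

Op 1: place WB@(4,4)
Op 2: place BR@(0,1)
Op 3: remove (4,4)
Op 4: place BB@(4,2)
Op 5: place WQ@(0,3)
Op 6: place WK@(2,1)
Op 7: place BR@(2,4)
Op 8: place BR@(3,1)
Per-piece attacks for W:
  WQ@(0,3): attacks (0,4) (0,2) (0,1) (1,3) (2,3) (3,3) (4,3) (1,4) (1,2) (2,1) [ray(0,-1) blocked at (0,1); ray(1,-1) blocked at (2,1)]
  WK@(2,1): attacks (2,2) (2,0) (3,1) (1,1) (3,2) (3,0) (1,2) (1,0)
W attacks (2,3): yes

Answer: yes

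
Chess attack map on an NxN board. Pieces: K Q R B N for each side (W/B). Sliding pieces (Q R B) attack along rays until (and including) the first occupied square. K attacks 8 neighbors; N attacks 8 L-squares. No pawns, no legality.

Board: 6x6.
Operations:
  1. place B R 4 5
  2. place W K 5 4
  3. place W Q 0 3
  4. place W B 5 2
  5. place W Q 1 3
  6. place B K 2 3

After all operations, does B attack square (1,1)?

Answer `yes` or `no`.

Op 1: place BR@(4,5)
Op 2: place WK@(5,4)
Op 3: place WQ@(0,3)
Op 4: place WB@(5,2)
Op 5: place WQ@(1,3)
Op 6: place BK@(2,3)
Per-piece attacks for B:
  BK@(2,3): attacks (2,4) (2,2) (3,3) (1,3) (3,4) (3,2) (1,4) (1,2)
  BR@(4,5): attacks (4,4) (4,3) (4,2) (4,1) (4,0) (5,5) (3,5) (2,5) (1,5) (0,5)
B attacks (1,1): no

Answer: no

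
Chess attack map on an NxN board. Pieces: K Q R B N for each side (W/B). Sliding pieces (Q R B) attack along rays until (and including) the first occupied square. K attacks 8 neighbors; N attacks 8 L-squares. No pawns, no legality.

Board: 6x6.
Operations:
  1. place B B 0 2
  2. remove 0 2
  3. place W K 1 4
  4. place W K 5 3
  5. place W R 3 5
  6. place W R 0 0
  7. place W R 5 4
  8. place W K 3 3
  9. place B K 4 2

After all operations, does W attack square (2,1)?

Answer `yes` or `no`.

Answer: no

Derivation:
Op 1: place BB@(0,2)
Op 2: remove (0,2)
Op 3: place WK@(1,4)
Op 4: place WK@(5,3)
Op 5: place WR@(3,5)
Op 6: place WR@(0,0)
Op 7: place WR@(5,4)
Op 8: place WK@(3,3)
Op 9: place BK@(4,2)
Per-piece attacks for W:
  WR@(0,0): attacks (0,1) (0,2) (0,3) (0,4) (0,5) (1,0) (2,0) (3,0) (4,0) (5,0)
  WK@(1,4): attacks (1,5) (1,3) (2,4) (0,4) (2,5) (2,3) (0,5) (0,3)
  WK@(3,3): attacks (3,4) (3,2) (4,3) (2,3) (4,4) (4,2) (2,4) (2,2)
  WR@(3,5): attacks (3,4) (3,3) (4,5) (5,5) (2,5) (1,5) (0,5) [ray(0,-1) blocked at (3,3)]
  WK@(5,3): attacks (5,4) (5,2) (4,3) (4,4) (4,2)
  WR@(5,4): attacks (5,5) (5,3) (4,4) (3,4) (2,4) (1,4) [ray(0,-1) blocked at (5,3); ray(-1,0) blocked at (1,4)]
W attacks (2,1): no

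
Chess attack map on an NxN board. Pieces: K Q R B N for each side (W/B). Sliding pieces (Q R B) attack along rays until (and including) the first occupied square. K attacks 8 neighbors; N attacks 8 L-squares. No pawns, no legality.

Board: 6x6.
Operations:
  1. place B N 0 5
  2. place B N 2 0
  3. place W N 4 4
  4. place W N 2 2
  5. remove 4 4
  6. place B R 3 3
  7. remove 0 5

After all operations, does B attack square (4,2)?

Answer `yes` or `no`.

Answer: no

Derivation:
Op 1: place BN@(0,5)
Op 2: place BN@(2,0)
Op 3: place WN@(4,4)
Op 4: place WN@(2,2)
Op 5: remove (4,4)
Op 6: place BR@(3,3)
Op 7: remove (0,5)
Per-piece attacks for B:
  BN@(2,0): attacks (3,2) (4,1) (1,2) (0,1)
  BR@(3,3): attacks (3,4) (3,5) (3,2) (3,1) (3,0) (4,3) (5,3) (2,3) (1,3) (0,3)
B attacks (4,2): no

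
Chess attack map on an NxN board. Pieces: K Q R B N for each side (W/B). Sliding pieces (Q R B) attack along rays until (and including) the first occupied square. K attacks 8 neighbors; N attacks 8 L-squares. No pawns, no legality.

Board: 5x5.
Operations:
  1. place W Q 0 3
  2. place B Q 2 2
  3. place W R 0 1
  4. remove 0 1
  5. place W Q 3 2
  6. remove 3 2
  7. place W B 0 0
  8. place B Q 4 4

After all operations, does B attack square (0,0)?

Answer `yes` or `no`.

Op 1: place WQ@(0,3)
Op 2: place BQ@(2,2)
Op 3: place WR@(0,1)
Op 4: remove (0,1)
Op 5: place WQ@(3,2)
Op 6: remove (3,2)
Op 7: place WB@(0,0)
Op 8: place BQ@(4,4)
Per-piece attacks for B:
  BQ@(2,2): attacks (2,3) (2,4) (2,1) (2,0) (3,2) (4,2) (1,2) (0,2) (3,3) (4,4) (3,1) (4,0) (1,3) (0,4) (1,1) (0,0) [ray(1,1) blocked at (4,4); ray(-1,-1) blocked at (0,0)]
  BQ@(4,4): attacks (4,3) (4,2) (4,1) (4,0) (3,4) (2,4) (1,4) (0,4) (3,3) (2,2) [ray(-1,-1) blocked at (2,2)]
B attacks (0,0): yes

Answer: yes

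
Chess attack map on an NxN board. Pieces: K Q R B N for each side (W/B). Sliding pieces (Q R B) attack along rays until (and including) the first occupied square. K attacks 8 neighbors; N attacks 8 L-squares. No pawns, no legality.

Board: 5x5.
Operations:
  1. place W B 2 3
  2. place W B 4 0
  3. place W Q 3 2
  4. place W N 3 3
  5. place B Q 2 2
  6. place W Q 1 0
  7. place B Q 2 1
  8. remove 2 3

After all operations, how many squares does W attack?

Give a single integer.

Op 1: place WB@(2,3)
Op 2: place WB@(4,0)
Op 3: place WQ@(3,2)
Op 4: place WN@(3,3)
Op 5: place BQ@(2,2)
Op 6: place WQ@(1,0)
Op 7: place BQ@(2,1)
Op 8: remove (2,3)
Per-piece attacks for W:
  WQ@(1,0): attacks (1,1) (1,2) (1,3) (1,4) (2,0) (3,0) (4,0) (0,0) (2,1) (0,1) [ray(1,0) blocked at (4,0); ray(1,1) blocked at (2,1)]
  WQ@(3,2): attacks (3,3) (3,1) (3,0) (4,2) (2,2) (4,3) (4,1) (2,3) (1,4) (2,1) [ray(0,1) blocked at (3,3); ray(-1,0) blocked at (2,2); ray(-1,-1) blocked at (2,1)]
  WN@(3,3): attacks (1,4) (4,1) (2,1) (1,2)
  WB@(4,0): attacks (3,1) (2,2) [ray(-1,1) blocked at (2,2)]
Union (17 distinct): (0,0) (0,1) (1,1) (1,2) (1,3) (1,4) (2,0) (2,1) (2,2) (2,3) (3,0) (3,1) (3,3) (4,0) (4,1) (4,2) (4,3)

Answer: 17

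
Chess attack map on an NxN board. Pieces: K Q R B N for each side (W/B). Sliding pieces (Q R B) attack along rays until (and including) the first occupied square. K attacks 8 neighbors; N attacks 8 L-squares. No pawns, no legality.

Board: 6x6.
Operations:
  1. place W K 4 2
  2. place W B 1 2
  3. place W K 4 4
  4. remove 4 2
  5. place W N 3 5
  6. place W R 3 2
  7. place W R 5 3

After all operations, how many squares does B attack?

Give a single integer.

Answer: 0

Derivation:
Op 1: place WK@(4,2)
Op 2: place WB@(1,2)
Op 3: place WK@(4,4)
Op 4: remove (4,2)
Op 5: place WN@(3,5)
Op 6: place WR@(3,2)
Op 7: place WR@(5,3)
Per-piece attacks for B:
Union (0 distinct): (none)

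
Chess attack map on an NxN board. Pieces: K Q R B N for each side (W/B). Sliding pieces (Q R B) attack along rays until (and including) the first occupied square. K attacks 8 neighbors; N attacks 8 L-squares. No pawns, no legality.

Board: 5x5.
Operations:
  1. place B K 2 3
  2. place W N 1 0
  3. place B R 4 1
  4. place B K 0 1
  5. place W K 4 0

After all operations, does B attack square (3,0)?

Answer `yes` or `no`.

Answer: no

Derivation:
Op 1: place BK@(2,3)
Op 2: place WN@(1,0)
Op 3: place BR@(4,1)
Op 4: place BK@(0,1)
Op 5: place WK@(4,0)
Per-piece attacks for B:
  BK@(0,1): attacks (0,2) (0,0) (1,1) (1,2) (1,0)
  BK@(2,3): attacks (2,4) (2,2) (3,3) (1,3) (3,4) (3,2) (1,4) (1,2)
  BR@(4,1): attacks (4,2) (4,3) (4,4) (4,0) (3,1) (2,1) (1,1) (0,1) [ray(0,-1) blocked at (4,0); ray(-1,0) blocked at (0,1)]
B attacks (3,0): no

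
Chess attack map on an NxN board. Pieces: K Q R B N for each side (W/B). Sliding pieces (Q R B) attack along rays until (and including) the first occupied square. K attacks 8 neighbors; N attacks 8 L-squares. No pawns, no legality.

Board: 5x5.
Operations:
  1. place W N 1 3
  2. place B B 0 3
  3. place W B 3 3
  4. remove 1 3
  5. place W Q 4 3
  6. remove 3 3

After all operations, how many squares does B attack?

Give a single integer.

Answer: 4

Derivation:
Op 1: place WN@(1,3)
Op 2: place BB@(0,3)
Op 3: place WB@(3,3)
Op 4: remove (1,3)
Op 5: place WQ@(4,3)
Op 6: remove (3,3)
Per-piece attacks for B:
  BB@(0,3): attacks (1,4) (1,2) (2,1) (3,0)
Union (4 distinct): (1,2) (1,4) (2,1) (3,0)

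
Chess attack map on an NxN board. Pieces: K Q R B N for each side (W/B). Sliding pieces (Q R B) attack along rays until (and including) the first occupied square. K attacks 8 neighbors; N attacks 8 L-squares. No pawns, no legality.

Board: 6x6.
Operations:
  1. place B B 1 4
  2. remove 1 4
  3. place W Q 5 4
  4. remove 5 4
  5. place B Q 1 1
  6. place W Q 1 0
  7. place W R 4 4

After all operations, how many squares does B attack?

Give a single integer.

Op 1: place BB@(1,4)
Op 2: remove (1,4)
Op 3: place WQ@(5,4)
Op 4: remove (5,4)
Op 5: place BQ@(1,1)
Op 6: place WQ@(1,0)
Op 7: place WR@(4,4)
Per-piece attacks for B:
  BQ@(1,1): attacks (1,2) (1,3) (1,4) (1,5) (1,0) (2,1) (3,1) (4,1) (5,1) (0,1) (2,2) (3,3) (4,4) (2,0) (0,2) (0,0) [ray(0,-1) blocked at (1,0); ray(1,1) blocked at (4,4)]
Union (16 distinct): (0,0) (0,1) (0,2) (1,0) (1,2) (1,3) (1,4) (1,5) (2,0) (2,1) (2,2) (3,1) (3,3) (4,1) (4,4) (5,1)

Answer: 16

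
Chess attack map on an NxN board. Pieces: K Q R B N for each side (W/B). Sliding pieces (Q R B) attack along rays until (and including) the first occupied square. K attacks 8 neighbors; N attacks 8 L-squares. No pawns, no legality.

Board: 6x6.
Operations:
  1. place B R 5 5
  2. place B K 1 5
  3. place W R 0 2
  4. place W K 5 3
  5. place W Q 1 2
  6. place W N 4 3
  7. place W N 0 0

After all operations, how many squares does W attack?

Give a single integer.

Op 1: place BR@(5,5)
Op 2: place BK@(1,5)
Op 3: place WR@(0,2)
Op 4: place WK@(5,3)
Op 5: place WQ@(1,2)
Op 6: place WN@(4,3)
Op 7: place WN@(0,0)
Per-piece attacks for W:
  WN@(0,0): attacks (1,2) (2,1)
  WR@(0,2): attacks (0,3) (0,4) (0,5) (0,1) (0,0) (1,2) [ray(0,-1) blocked at (0,0); ray(1,0) blocked at (1,2)]
  WQ@(1,2): attacks (1,3) (1,4) (1,5) (1,1) (1,0) (2,2) (3,2) (4,2) (5,2) (0,2) (2,3) (3,4) (4,5) (2,1) (3,0) (0,3) (0,1) [ray(0,1) blocked at (1,5); ray(-1,0) blocked at (0,2)]
  WN@(4,3): attacks (5,5) (3,5) (2,4) (5,1) (3,1) (2,2)
  WK@(5,3): attacks (5,4) (5,2) (4,3) (4,4) (4,2)
Union (29 distinct): (0,0) (0,1) (0,2) (0,3) (0,4) (0,5) (1,0) (1,1) (1,2) (1,3) (1,4) (1,5) (2,1) (2,2) (2,3) (2,4) (3,0) (3,1) (3,2) (3,4) (3,5) (4,2) (4,3) (4,4) (4,5) (5,1) (5,2) (5,4) (5,5)

Answer: 29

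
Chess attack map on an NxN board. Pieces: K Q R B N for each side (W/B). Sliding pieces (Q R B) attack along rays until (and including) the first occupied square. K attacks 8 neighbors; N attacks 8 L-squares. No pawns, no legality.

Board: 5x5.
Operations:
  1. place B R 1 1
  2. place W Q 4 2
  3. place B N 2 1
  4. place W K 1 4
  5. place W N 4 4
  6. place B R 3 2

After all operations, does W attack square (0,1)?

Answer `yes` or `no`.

Op 1: place BR@(1,1)
Op 2: place WQ@(4,2)
Op 3: place BN@(2,1)
Op 4: place WK@(1,4)
Op 5: place WN@(4,4)
Op 6: place BR@(3,2)
Per-piece attacks for W:
  WK@(1,4): attacks (1,3) (2,4) (0,4) (2,3) (0,3)
  WQ@(4,2): attacks (4,3) (4,4) (4,1) (4,0) (3,2) (3,3) (2,4) (3,1) (2,0) [ray(0,1) blocked at (4,4); ray(-1,0) blocked at (3,2)]
  WN@(4,4): attacks (3,2) (2,3)
W attacks (0,1): no

Answer: no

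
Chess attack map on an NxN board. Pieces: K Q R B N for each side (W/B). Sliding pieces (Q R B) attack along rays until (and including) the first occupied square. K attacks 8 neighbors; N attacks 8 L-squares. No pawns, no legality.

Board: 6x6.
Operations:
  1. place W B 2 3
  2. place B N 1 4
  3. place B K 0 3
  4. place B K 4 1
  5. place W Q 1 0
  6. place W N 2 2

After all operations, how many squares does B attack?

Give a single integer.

Op 1: place WB@(2,3)
Op 2: place BN@(1,4)
Op 3: place BK@(0,3)
Op 4: place BK@(4,1)
Op 5: place WQ@(1,0)
Op 6: place WN@(2,2)
Per-piece attacks for B:
  BK@(0,3): attacks (0,4) (0,2) (1,3) (1,4) (1,2)
  BN@(1,4): attacks (3,5) (2,2) (3,3) (0,2)
  BK@(4,1): attacks (4,2) (4,0) (5,1) (3,1) (5,2) (5,0) (3,2) (3,0)
Union (16 distinct): (0,2) (0,4) (1,2) (1,3) (1,4) (2,2) (3,0) (3,1) (3,2) (3,3) (3,5) (4,0) (4,2) (5,0) (5,1) (5,2)

Answer: 16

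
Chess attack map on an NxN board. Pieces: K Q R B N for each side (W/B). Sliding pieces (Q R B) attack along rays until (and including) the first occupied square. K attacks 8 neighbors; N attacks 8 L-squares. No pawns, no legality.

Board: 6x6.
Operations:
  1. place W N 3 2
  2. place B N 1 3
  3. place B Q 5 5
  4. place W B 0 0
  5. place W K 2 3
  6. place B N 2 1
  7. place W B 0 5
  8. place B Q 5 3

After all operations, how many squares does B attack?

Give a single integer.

Answer: 28

Derivation:
Op 1: place WN@(3,2)
Op 2: place BN@(1,3)
Op 3: place BQ@(5,5)
Op 4: place WB@(0,0)
Op 5: place WK@(2,3)
Op 6: place BN@(2,1)
Op 7: place WB@(0,5)
Op 8: place BQ@(5,3)
Per-piece attacks for B:
  BN@(1,3): attacks (2,5) (3,4) (0,5) (2,1) (3,2) (0,1)
  BN@(2,1): attacks (3,3) (4,2) (1,3) (0,2) (4,0) (0,0)
  BQ@(5,3): attacks (5,4) (5,5) (5,2) (5,1) (5,0) (4,3) (3,3) (2,3) (4,4) (3,5) (4,2) (3,1) (2,0) [ray(0,1) blocked at (5,5); ray(-1,0) blocked at (2,3)]
  BQ@(5,5): attacks (5,4) (5,3) (4,5) (3,5) (2,5) (1,5) (0,5) (4,4) (3,3) (2,2) (1,1) (0,0) [ray(0,-1) blocked at (5,3); ray(-1,0) blocked at (0,5); ray(-1,-1) blocked at (0,0)]
Union (28 distinct): (0,0) (0,1) (0,2) (0,5) (1,1) (1,3) (1,5) (2,0) (2,1) (2,2) (2,3) (2,5) (3,1) (3,2) (3,3) (3,4) (3,5) (4,0) (4,2) (4,3) (4,4) (4,5) (5,0) (5,1) (5,2) (5,3) (5,4) (5,5)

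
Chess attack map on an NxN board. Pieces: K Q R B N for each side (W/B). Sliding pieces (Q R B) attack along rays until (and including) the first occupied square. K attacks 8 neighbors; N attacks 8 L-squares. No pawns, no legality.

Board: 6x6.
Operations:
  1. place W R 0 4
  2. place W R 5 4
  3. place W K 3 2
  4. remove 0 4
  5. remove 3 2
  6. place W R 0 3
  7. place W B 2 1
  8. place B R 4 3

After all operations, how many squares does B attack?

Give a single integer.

Answer: 10

Derivation:
Op 1: place WR@(0,4)
Op 2: place WR@(5,4)
Op 3: place WK@(3,2)
Op 4: remove (0,4)
Op 5: remove (3,2)
Op 6: place WR@(0,3)
Op 7: place WB@(2,1)
Op 8: place BR@(4,3)
Per-piece attacks for B:
  BR@(4,3): attacks (4,4) (4,5) (4,2) (4,1) (4,0) (5,3) (3,3) (2,3) (1,3) (0,3) [ray(-1,0) blocked at (0,3)]
Union (10 distinct): (0,3) (1,3) (2,3) (3,3) (4,0) (4,1) (4,2) (4,4) (4,5) (5,3)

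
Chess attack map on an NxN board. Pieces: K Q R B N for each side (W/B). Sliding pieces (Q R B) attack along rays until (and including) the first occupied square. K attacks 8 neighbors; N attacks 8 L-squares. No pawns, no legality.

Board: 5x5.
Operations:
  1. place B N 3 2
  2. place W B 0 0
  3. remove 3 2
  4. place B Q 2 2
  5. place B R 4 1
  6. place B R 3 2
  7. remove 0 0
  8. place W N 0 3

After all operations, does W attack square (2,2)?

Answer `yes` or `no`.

Answer: yes

Derivation:
Op 1: place BN@(3,2)
Op 2: place WB@(0,0)
Op 3: remove (3,2)
Op 4: place BQ@(2,2)
Op 5: place BR@(4,1)
Op 6: place BR@(3,2)
Op 7: remove (0,0)
Op 8: place WN@(0,3)
Per-piece attacks for W:
  WN@(0,3): attacks (2,4) (1,1) (2,2)
W attacks (2,2): yes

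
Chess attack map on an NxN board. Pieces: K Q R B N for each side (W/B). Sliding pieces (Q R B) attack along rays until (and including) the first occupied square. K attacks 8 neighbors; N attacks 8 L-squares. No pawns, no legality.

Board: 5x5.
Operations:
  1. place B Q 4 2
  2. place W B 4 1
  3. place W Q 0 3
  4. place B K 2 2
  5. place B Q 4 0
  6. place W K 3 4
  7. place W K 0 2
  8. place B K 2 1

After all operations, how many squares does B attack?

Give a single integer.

Op 1: place BQ@(4,2)
Op 2: place WB@(4,1)
Op 3: place WQ@(0,3)
Op 4: place BK@(2,2)
Op 5: place BQ@(4,0)
Op 6: place WK@(3,4)
Op 7: place WK@(0,2)
Op 8: place BK@(2,1)
Per-piece attacks for B:
  BK@(2,1): attacks (2,2) (2,0) (3,1) (1,1) (3,2) (3,0) (1,2) (1,0)
  BK@(2,2): attacks (2,3) (2,1) (3,2) (1,2) (3,3) (3,1) (1,3) (1,1)
  BQ@(4,0): attacks (4,1) (3,0) (2,0) (1,0) (0,0) (3,1) (2,2) [ray(0,1) blocked at (4,1); ray(-1,1) blocked at (2,2)]
  BQ@(4,2): attacks (4,3) (4,4) (4,1) (3,2) (2,2) (3,3) (2,4) (3,1) (2,0) [ray(0,-1) blocked at (4,1); ray(-1,0) blocked at (2,2)]
Union (17 distinct): (0,0) (1,0) (1,1) (1,2) (1,3) (2,0) (2,1) (2,2) (2,3) (2,4) (3,0) (3,1) (3,2) (3,3) (4,1) (4,3) (4,4)

Answer: 17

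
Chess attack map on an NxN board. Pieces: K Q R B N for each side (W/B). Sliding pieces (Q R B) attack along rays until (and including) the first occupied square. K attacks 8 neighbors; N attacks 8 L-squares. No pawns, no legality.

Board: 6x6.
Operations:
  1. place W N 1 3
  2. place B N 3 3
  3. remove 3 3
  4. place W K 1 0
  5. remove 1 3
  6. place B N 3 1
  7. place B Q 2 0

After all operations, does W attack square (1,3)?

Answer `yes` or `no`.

Answer: no

Derivation:
Op 1: place WN@(1,3)
Op 2: place BN@(3,3)
Op 3: remove (3,3)
Op 4: place WK@(1,0)
Op 5: remove (1,3)
Op 6: place BN@(3,1)
Op 7: place BQ@(2,0)
Per-piece attacks for W:
  WK@(1,0): attacks (1,1) (2,0) (0,0) (2,1) (0,1)
W attacks (1,3): no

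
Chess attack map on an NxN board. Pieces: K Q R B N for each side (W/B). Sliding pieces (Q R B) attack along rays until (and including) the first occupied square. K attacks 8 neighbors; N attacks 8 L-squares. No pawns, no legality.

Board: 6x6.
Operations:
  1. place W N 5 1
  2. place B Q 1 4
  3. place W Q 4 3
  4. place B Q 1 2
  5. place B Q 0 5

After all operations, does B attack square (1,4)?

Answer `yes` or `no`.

Answer: yes

Derivation:
Op 1: place WN@(5,1)
Op 2: place BQ@(1,4)
Op 3: place WQ@(4,3)
Op 4: place BQ@(1,2)
Op 5: place BQ@(0,5)
Per-piece attacks for B:
  BQ@(0,5): attacks (0,4) (0,3) (0,2) (0,1) (0,0) (1,5) (2,5) (3,5) (4,5) (5,5) (1,4) [ray(1,-1) blocked at (1,4)]
  BQ@(1,2): attacks (1,3) (1,4) (1,1) (1,0) (2,2) (3,2) (4,2) (5,2) (0,2) (2,3) (3,4) (4,5) (2,1) (3,0) (0,3) (0,1) [ray(0,1) blocked at (1,4)]
  BQ@(1,4): attacks (1,5) (1,3) (1,2) (2,4) (3,4) (4,4) (5,4) (0,4) (2,5) (2,3) (3,2) (4,1) (5,0) (0,5) (0,3) [ray(0,-1) blocked at (1,2); ray(-1,1) blocked at (0,5)]
B attacks (1,4): yes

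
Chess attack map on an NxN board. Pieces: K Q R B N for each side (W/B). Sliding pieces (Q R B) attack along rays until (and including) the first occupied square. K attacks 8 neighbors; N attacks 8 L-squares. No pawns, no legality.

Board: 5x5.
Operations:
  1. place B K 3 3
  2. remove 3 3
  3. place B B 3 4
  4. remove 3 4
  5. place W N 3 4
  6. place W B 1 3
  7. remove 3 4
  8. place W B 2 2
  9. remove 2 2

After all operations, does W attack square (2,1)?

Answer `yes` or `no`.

Answer: no

Derivation:
Op 1: place BK@(3,3)
Op 2: remove (3,3)
Op 3: place BB@(3,4)
Op 4: remove (3,4)
Op 5: place WN@(3,4)
Op 6: place WB@(1,3)
Op 7: remove (3,4)
Op 8: place WB@(2,2)
Op 9: remove (2,2)
Per-piece attacks for W:
  WB@(1,3): attacks (2,4) (2,2) (3,1) (4,0) (0,4) (0,2)
W attacks (2,1): no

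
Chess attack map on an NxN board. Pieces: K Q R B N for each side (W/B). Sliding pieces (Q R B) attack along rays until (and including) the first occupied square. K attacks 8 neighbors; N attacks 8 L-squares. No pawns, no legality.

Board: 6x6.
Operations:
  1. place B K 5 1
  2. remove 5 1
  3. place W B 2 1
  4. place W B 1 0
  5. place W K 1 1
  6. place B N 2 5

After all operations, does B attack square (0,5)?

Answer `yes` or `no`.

Answer: no

Derivation:
Op 1: place BK@(5,1)
Op 2: remove (5,1)
Op 3: place WB@(2,1)
Op 4: place WB@(1,0)
Op 5: place WK@(1,1)
Op 6: place BN@(2,5)
Per-piece attacks for B:
  BN@(2,5): attacks (3,3) (4,4) (1,3) (0,4)
B attacks (0,5): no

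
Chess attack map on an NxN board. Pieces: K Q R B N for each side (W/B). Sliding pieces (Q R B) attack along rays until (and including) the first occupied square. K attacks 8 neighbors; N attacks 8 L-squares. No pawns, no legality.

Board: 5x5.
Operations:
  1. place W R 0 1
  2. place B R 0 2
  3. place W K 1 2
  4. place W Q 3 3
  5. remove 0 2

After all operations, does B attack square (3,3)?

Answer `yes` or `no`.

Answer: no

Derivation:
Op 1: place WR@(0,1)
Op 2: place BR@(0,2)
Op 3: place WK@(1,2)
Op 4: place WQ@(3,3)
Op 5: remove (0,2)
Per-piece attacks for B:
B attacks (3,3): no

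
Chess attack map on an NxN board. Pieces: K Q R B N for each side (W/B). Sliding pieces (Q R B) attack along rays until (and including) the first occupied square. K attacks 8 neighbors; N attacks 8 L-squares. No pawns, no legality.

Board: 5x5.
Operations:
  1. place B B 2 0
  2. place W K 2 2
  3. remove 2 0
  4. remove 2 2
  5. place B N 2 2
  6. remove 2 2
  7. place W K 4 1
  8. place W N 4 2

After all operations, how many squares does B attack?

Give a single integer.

Answer: 0

Derivation:
Op 1: place BB@(2,0)
Op 2: place WK@(2,2)
Op 3: remove (2,0)
Op 4: remove (2,2)
Op 5: place BN@(2,2)
Op 6: remove (2,2)
Op 7: place WK@(4,1)
Op 8: place WN@(4,2)
Per-piece attacks for B:
Union (0 distinct): (none)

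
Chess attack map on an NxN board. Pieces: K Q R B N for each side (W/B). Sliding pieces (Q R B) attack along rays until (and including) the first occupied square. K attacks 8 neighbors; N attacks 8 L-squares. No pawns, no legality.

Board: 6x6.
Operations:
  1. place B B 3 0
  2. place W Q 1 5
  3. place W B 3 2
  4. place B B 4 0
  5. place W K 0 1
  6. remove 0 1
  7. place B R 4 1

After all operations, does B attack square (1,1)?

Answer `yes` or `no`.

Op 1: place BB@(3,0)
Op 2: place WQ@(1,5)
Op 3: place WB@(3,2)
Op 4: place BB@(4,0)
Op 5: place WK@(0,1)
Op 6: remove (0,1)
Op 7: place BR@(4,1)
Per-piece attacks for B:
  BB@(3,0): attacks (4,1) (2,1) (1,2) (0,3) [ray(1,1) blocked at (4,1)]
  BB@(4,0): attacks (5,1) (3,1) (2,2) (1,3) (0,4)
  BR@(4,1): attacks (4,2) (4,3) (4,4) (4,5) (4,0) (5,1) (3,1) (2,1) (1,1) (0,1) [ray(0,-1) blocked at (4,0)]
B attacks (1,1): yes

Answer: yes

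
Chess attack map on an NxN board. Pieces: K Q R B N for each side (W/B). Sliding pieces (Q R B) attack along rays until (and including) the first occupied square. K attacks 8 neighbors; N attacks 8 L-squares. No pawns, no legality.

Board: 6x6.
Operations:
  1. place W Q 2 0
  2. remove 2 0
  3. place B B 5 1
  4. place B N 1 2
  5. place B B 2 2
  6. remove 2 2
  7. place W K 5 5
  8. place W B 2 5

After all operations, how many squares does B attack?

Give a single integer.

Answer: 9

Derivation:
Op 1: place WQ@(2,0)
Op 2: remove (2,0)
Op 3: place BB@(5,1)
Op 4: place BN@(1,2)
Op 5: place BB@(2,2)
Op 6: remove (2,2)
Op 7: place WK@(5,5)
Op 8: place WB@(2,5)
Per-piece attacks for B:
  BN@(1,2): attacks (2,4) (3,3) (0,4) (2,0) (3,1) (0,0)
  BB@(5,1): attacks (4,2) (3,3) (2,4) (1,5) (4,0)
Union (9 distinct): (0,0) (0,4) (1,5) (2,0) (2,4) (3,1) (3,3) (4,0) (4,2)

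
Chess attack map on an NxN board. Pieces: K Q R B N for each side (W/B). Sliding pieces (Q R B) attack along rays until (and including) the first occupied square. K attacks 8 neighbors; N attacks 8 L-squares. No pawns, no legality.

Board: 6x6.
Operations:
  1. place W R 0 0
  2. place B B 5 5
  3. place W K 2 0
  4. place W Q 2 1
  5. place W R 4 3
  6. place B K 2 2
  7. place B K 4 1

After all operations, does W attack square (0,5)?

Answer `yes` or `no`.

Answer: yes

Derivation:
Op 1: place WR@(0,0)
Op 2: place BB@(5,5)
Op 3: place WK@(2,0)
Op 4: place WQ@(2,1)
Op 5: place WR@(4,3)
Op 6: place BK@(2,2)
Op 7: place BK@(4,1)
Per-piece attacks for W:
  WR@(0,0): attacks (0,1) (0,2) (0,3) (0,4) (0,5) (1,0) (2,0) [ray(1,0) blocked at (2,0)]
  WK@(2,0): attacks (2,1) (3,0) (1,0) (3,1) (1,1)
  WQ@(2,1): attacks (2,2) (2,0) (3,1) (4,1) (1,1) (0,1) (3,2) (4,3) (3,0) (1,2) (0,3) (1,0) [ray(0,1) blocked at (2,2); ray(0,-1) blocked at (2,0); ray(1,0) blocked at (4,1); ray(1,1) blocked at (4,3)]
  WR@(4,3): attacks (4,4) (4,5) (4,2) (4,1) (5,3) (3,3) (2,3) (1,3) (0,3) [ray(0,-1) blocked at (4,1)]
W attacks (0,5): yes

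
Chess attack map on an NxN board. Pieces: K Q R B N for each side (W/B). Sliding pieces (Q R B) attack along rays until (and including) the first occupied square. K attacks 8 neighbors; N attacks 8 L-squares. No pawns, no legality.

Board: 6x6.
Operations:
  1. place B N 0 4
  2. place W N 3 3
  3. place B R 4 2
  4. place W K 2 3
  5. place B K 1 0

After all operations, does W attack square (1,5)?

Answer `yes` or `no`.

Answer: no

Derivation:
Op 1: place BN@(0,4)
Op 2: place WN@(3,3)
Op 3: place BR@(4,2)
Op 4: place WK@(2,3)
Op 5: place BK@(1,0)
Per-piece attacks for W:
  WK@(2,3): attacks (2,4) (2,2) (3,3) (1,3) (3,4) (3,2) (1,4) (1,2)
  WN@(3,3): attacks (4,5) (5,4) (2,5) (1,4) (4,1) (5,2) (2,1) (1,2)
W attacks (1,5): no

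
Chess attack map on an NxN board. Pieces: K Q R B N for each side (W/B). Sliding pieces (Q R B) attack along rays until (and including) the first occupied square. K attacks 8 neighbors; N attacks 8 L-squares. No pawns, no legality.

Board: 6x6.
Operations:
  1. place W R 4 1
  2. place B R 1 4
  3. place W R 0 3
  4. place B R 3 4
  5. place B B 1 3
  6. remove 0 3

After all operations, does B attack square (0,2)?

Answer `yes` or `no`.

Answer: yes

Derivation:
Op 1: place WR@(4,1)
Op 2: place BR@(1,4)
Op 3: place WR@(0,3)
Op 4: place BR@(3,4)
Op 5: place BB@(1,3)
Op 6: remove (0,3)
Per-piece attacks for B:
  BB@(1,3): attacks (2,4) (3,5) (2,2) (3,1) (4,0) (0,4) (0,2)
  BR@(1,4): attacks (1,5) (1,3) (2,4) (3,4) (0,4) [ray(0,-1) blocked at (1,3); ray(1,0) blocked at (3,4)]
  BR@(3,4): attacks (3,5) (3,3) (3,2) (3,1) (3,0) (4,4) (5,4) (2,4) (1,4) [ray(-1,0) blocked at (1,4)]
B attacks (0,2): yes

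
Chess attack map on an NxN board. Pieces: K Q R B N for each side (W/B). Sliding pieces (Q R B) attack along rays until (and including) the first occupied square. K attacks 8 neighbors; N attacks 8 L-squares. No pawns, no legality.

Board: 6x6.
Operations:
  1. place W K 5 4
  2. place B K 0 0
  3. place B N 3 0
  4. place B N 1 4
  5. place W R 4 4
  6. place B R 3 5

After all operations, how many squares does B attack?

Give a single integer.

Answer: 18

Derivation:
Op 1: place WK@(5,4)
Op 2: place BK@(0,0)
Op 3: place BN@(3,0)
Op 4: place BN@(1,4)
Op 5: place WR@(4,4)
Op 6: place BR@(3,5)
Per-piece attacks for B:
  BK@(0,0): attacks (0,1) (1,0) (1,1)
  BN@(1,4): attacks (3,5) (2,2) (3,3) (0,2)
  BN@(3,0): attacks (4,2) (5,1) (2,2) (1,1)
  BR@(3,5): attacks (3,4) (3,3) (3,2) (3,1) (3,0) (4,5) (5,5) (2,5) (1,5) (0,5) [ray(0,-1) blocked at (3,0)]
Union (18 distinct): (0,1) (0,2) (0,5) (1,0) (1,1) (1,5) (2,2) (2,5) (3,0) (3,1) (3,2) (3,3) (3,4) (3,5) (4,2) (4,5) (5,1) (5,5)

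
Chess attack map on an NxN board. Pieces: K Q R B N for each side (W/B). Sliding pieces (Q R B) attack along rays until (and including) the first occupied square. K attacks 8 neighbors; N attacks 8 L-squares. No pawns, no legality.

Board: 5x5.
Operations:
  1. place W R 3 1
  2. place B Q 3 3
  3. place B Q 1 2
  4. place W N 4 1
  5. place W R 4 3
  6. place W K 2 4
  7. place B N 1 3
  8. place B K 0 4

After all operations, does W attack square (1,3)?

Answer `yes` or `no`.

Answer: yes

Derivation:
Op 1: place WR@(3,1)
Op 2: place BQ@(3,3)
Op 3: place BQ@(1,2)
Op 4: place WN@(4,1)
Op 5: place WR@(4,3)
Op 6: place WK@(2,4)
Op 7: place BN@(1,3)
Op 8: place BK@(0,4)
Per-piece attacks for W:
  WK@(2,4): attacks (2,3) (3,4) (1,4) (3,3) (1,3)
  WR@(3,1): attacks (3,2) (3,3) (3,0) (4,1) (2,1) (1,1) (0,1) [ray(0,1) blocked at (3,3); ray(1,0) blocked at (4,1)]
  WN@(4,1): attacks (3,3) (2,2) (2,0)
  WR@(4,3): attacks (4,4) (4,2) (4,1) (3,3) [ray(0,-1) blocked at (4,1); ray(-1,0) blocked at (3,3)]
W attacks (1,3): yes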